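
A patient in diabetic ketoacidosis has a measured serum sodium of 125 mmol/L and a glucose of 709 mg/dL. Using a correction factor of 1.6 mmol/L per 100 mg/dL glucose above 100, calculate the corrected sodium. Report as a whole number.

Corrected Na = measured Na + 1.6 · (glucose − 100)/100
= 125 + 1.6 · (709 − 100)/100
= 125 + 9.7
= 134.7 mmol/L

135 mmol/L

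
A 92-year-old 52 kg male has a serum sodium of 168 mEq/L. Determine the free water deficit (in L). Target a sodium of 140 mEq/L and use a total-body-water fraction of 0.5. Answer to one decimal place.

5.2 L

TBW = 0.5 · 52 = 26 L
Free water deficit = TBW · (Na/140 − 1)
= 26 · (168/140 − 1)
= 26 · 0.2
= 5.2 L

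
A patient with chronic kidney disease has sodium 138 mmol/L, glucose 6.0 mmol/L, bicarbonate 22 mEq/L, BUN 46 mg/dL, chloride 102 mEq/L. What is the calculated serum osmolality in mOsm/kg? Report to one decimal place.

298.4 mOsm/kg

Calculated osmolality = 2·Na + glucose + BUN/2.8
= 2·138 + 6 + 46/2.8
= 276 + 6 + 16.43
= 298.43 mOsm/kg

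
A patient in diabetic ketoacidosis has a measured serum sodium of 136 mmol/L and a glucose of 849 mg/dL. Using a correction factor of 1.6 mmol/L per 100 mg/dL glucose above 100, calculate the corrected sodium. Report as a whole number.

Corrected Na = measured Na + 1.6 · (glucose − 100)/100
= 136 + 1.6 · (849 − 100)/100
= 136 + 12
= 148 mmol/L

148 mmol/L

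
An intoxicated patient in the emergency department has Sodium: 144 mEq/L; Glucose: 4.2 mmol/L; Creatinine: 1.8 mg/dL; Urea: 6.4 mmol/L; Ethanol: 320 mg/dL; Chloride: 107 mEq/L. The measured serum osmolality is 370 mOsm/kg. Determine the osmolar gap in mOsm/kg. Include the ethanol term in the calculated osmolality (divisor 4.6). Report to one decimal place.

Calculated osmolality = 2·Na + glucose + urea + ethanol/4.6
= 2·144 + 4.2 + 6.4 + 320/4.6
= 288 + 4.20 + 6.40 + 69.57
= 368.17 mOsm/kg ≈ 368.2 mOsm/kg
Osmolar gap = measured − calculated = 370 − 368.2 = 1.8 mOsm/kg

1.8 mOsm/kg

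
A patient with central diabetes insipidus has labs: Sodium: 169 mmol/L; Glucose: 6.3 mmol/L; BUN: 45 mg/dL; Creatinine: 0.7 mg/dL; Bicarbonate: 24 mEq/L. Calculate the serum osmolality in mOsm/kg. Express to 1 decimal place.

Calculated osmolality = 2·Na + glucose + BUN/2.8
= 2·169 + 6.3 + 45/2.8
= 338 + 6.30 + 16.07
= 360.37 mOsm/kg

360.4 mOsm/kg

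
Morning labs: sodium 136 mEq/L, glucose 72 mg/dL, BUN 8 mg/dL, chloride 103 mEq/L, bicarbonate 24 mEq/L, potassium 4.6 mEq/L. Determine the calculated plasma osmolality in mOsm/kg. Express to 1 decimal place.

278.9 mOsm/kg

Calculated osmolality = 2·Na + glucose/18 + BUN/2.8
= 2·136 + 72/18 + 8/2.8
= 272 + 4 + 2.86
= 278.86 mOsm/kg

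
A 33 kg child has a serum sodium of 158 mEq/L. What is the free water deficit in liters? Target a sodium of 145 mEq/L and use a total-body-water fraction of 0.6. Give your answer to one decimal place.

1.8 L

TBW = 0.6 · 33 = 19.8 L
Free water deficit = TBW · (Na/145 − 1)
= 19.8 · (158/145 − 1)
= 19.8 · 0.0897
= 1.78 L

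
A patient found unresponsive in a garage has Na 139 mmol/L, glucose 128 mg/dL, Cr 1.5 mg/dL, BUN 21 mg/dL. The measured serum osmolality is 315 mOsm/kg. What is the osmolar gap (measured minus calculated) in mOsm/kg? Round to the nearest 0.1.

Calculated osmolality = 2·Na + glucose/18 + BUN/2.8
= 2·139 + 128/18 + 21/2.8
= 278 + 7.11 + 7.50
= 292.61 mOsm/kg ≈ 292.6 mOsm/kg
Osmolar gap = measured − calculated = 315 − 292.6 = 22.4 mOsm/kg

22.4 mOsm/kg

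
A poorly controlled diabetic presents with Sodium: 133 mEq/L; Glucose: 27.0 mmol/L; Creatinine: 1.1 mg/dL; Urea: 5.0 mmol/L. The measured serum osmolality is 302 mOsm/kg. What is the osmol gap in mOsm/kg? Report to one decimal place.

4.0 mOsm/kg

Calculated osmolality = 2·Na + glucose + urea
= 2·133 + 27 + 5
= 266 + 27 + 5
= 298 mOsm/kg ≈ 298.0 mOsm/kg
Osmolar gap = measured − calculated = 302 − 298.0 = 4.0 mOsm/kg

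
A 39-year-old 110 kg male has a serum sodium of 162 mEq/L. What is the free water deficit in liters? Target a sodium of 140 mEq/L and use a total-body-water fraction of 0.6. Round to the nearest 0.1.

10.4 L

TBW = 0.6 · 110 = 66 L
Free water deficit = TBW · (Na/140 − 1)
= 66 · (162/140 − 1)
= 66 · 0.1571
= 10.37 L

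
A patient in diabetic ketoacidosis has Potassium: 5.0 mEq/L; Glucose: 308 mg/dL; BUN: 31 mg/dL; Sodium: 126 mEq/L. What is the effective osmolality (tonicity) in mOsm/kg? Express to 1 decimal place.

Effective osmolality excludes urea (freely permeant across cell membranes):
2·Na + glucose/18
= 2·126 + 308/18
= 252 + 17.11
= 269.11 mOsm/kg

269.1 mOsm/kg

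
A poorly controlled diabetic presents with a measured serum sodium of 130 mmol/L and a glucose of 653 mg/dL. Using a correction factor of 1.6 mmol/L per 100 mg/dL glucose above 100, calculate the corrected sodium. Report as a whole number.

139 mmol/L

Corrected Na = measured Na + 1.6 · (glucose − 100)/100
= 130 + 1.6 · (653 − 100)/100
= 130 + 8.8
= 138.8 mmol/L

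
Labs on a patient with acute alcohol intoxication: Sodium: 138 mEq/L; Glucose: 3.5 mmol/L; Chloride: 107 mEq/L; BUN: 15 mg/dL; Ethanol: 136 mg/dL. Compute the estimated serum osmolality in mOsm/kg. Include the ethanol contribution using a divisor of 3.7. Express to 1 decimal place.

Calculated osmolality = 2·Na + glucose + BUN/2.8 + ethanol/3.7
= 2·138 + 3.5 + 15/2.8 + 136/3.7
= 276 + 3.50 + 5.36 + 36.76
= 321.62 mOsm/kg

321.6 mOsm/kg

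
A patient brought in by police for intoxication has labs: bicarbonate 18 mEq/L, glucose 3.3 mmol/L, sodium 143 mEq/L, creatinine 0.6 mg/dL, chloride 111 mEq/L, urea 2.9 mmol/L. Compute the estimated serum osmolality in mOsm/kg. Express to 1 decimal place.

Calculated osmolality = 2·Na + glucose + urea
= 2·143 + 3.3 + 2.9
= 286 + 3.30 + 2.90
= 292.2 mOsm/kg

292.2 mOsm/kg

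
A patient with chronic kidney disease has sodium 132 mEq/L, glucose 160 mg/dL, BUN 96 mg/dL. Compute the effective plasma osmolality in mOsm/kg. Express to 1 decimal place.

Effective osmolality excludes urea (freely permeant across cell membranes):
2·Na + glucose/18
= 2·132 + 160/18
= 264 + 8.89
= 272.89 mOsm/kg

272.9 mOsm/kg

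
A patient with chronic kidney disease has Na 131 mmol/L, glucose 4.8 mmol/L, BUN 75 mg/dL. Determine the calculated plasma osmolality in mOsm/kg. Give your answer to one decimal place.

Calculated osmolality = 2·Na + glucose + BUN/2.8
= 2·131 + 4.8 + 75/2.8
= 262 + 4.80 + 26.79
= 293.59 mOsm/kg

293.6 mOsm/kg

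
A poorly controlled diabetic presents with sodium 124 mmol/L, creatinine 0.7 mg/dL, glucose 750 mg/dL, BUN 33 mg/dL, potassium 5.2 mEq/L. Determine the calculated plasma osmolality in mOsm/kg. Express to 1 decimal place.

Calculated osmolality = 2·Na + glucose/18 + BUN/2.8
= 2·124 + 750/18 + 33/2.8
= 248 + 41.67 + 11.79
= 301.46 mOsm/kg

301.5 mOsm/kg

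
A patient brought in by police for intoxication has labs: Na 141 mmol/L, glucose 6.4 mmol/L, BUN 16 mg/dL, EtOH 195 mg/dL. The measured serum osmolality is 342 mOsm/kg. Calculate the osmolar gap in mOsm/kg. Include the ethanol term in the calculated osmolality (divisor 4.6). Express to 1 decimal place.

Calculated osmolality = 2·Na + glucose + BUN/2.8 + ethanol/4.6
= 2·141 + 6.4 + 16/2.8 + 195/4.6
= 282 + 6.40 + 5.71 + 42.39
= 336.5 mOsm/kg ≈ 336.5 mOsm/kg
Osmolar gap = measured − calculated = 342 − 336.5 = 5.5 mOsm/kg

5.5 mOsm/kg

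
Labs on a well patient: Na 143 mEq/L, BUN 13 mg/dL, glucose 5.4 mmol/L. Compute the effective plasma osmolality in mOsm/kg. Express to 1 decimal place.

291.4 mOsm/kg

Effective osmolality excludes urea (freely permeant across cell membranes):
2·Na + glucose
= 2·143 + 5.4
= 286 + 5.4
= 291.4 mOsm/kg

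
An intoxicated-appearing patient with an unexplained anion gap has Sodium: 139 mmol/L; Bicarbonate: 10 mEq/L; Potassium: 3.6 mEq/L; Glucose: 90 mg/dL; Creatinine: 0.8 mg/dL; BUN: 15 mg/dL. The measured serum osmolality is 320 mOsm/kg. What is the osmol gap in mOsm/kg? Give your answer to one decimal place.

31.6 mOsm/kg

Calculated osmolality = 2·Na + glucose/18 + BUN/2.8
= 2·139 + 90/18 + 15/2.8
= 278 + 5 + 5.36
= 288.36 mOsm/kg ≈ 288.4 mOsm/kg
Osmolar gap = measured − calculated = 320 − 288.4 = 31.6 mOsm/kg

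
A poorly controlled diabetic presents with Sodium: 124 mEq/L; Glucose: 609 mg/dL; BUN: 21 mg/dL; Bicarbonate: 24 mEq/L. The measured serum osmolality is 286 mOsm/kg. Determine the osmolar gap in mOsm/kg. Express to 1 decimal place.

-3.3 mOsm/kg

Calculated osmolality = 2·Na + glucose/18 + BUN/2.8
= 2·124 + 609/18 + 21/2.8
= 248 + 33.83 + 7.50
= 289.33 mOsm/kg ≈ 289.3 mOsm/kg
Osmolar gap = measured − calculated = 286 − 289.3 = -3.3 mOsm/kg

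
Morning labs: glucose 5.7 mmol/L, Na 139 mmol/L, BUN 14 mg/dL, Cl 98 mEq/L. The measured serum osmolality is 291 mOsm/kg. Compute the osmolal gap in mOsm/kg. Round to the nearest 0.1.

Calculated osmolality = 2·Na + glucose + BUN/2.8
= 2·139 + 5.7 + 14/2.8
= 278 + 5.70 + 5
= 288.7 mOsm/kg ≈ 288.7 mOsm/kg
Osmolar gap = measured − calculated = 291 − 288.7 = 2.3 mOsm/kg

2.3 mOsm/kg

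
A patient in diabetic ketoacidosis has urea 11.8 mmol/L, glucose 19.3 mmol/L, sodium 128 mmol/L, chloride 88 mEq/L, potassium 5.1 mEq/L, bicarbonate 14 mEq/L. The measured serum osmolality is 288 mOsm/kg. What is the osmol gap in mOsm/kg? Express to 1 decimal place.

Calculated osmolality = 2·Na + glucose + urea
= 2·128 + 19.3 + 11.8
= 256 + 19.30 + 11.80
= 287.1 mOsm/kg ≈ 287.1 mOsm/kg
Osmolar gap = measured − calculated = 288 − 287.1 = 0.9 mOsm/kg

0.9 mOsm/kg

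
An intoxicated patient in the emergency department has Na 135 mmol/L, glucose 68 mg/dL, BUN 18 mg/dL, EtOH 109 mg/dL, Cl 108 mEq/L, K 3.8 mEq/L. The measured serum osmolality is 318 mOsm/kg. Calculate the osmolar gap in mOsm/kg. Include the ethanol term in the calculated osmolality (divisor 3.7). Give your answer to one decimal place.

Calculated osmolality = 2·Na + glucose/18 + BUN/2.8 + ethanol/3.7
= 2·135 + 68/18 + 18/2.8 + 109/3.7
= 270 + 3.78 + 6.43 + 29.46
= 309.67 mOsm/kg ≈ 309.7 mOsm/kg
Osmolar gap = measured − calculated = 318 − 309.7 = 8.3 mOsm/kg

8.3 mOsm/kg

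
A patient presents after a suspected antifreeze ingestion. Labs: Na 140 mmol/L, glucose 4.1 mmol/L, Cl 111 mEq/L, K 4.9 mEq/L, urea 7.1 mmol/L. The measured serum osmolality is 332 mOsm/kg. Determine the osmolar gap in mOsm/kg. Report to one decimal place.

Calculated osmolality = 2·Na + glucose + urea
= 2·140 + 4.1 + 7.1
= 280 + 4.10 + 7.10
= 291.2 mOsm/kg ≈ 291.2 mOsm/kg
Osmolar gap = measured − calculated = 332 − 291.2 = 40.8 mOsm/kg

40.8 mOsm/kg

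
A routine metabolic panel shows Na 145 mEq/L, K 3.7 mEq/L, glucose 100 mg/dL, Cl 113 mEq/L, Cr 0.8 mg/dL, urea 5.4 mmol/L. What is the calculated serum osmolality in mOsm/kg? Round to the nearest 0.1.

301.0 mOsm/kg

Calculated osmolality = 2·Na + glucose/18 + urea
= 2·145 + 100/18 + 5.4
= 290 + 5.56 + 5.40
= 300.96 mOsm/kg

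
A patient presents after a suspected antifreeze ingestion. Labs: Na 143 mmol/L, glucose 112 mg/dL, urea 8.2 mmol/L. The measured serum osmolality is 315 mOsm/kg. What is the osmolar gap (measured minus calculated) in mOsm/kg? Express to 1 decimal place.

Calculated osmolality = 2·Na + glucose/18 + urea
= 2·143 + 112/18 + 8.2
= 286 + 6.22 + 8.20
= 300.42 mOsm/kg ≈ 300.4 mOsm/kg
Osmolar gap = measured − calculated = 315 − 300.4 = 14.6 mOsm/kg

14.6 mOsm/kg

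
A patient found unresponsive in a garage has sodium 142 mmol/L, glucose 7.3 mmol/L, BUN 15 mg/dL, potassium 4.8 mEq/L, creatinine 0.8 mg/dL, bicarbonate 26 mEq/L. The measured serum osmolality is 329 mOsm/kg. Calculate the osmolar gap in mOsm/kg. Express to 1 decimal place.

Calculated osmolality = 2·Na + glucose + BUN/2.8
= 2·142 + 7.3 + 15/2.8
= 284 + 7.30 + 5.36
= 296.66 mOsm/kg ≈ 296.7 mOsm/kg
Osmolar gap = measured − calculated = 329 − 296.7 = 32.3 mOsm/kg

32.3 mOsm/kg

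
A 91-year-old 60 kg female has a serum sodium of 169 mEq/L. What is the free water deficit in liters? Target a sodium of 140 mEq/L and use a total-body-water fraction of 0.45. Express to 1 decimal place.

TBW = 0.45 · 60 = 27 L
Free water deficit = TBW · (Na/140 − 1)
= 27 · (169/140 − 1)
= 27 · 0.2071
= 5.59 L

5.6 L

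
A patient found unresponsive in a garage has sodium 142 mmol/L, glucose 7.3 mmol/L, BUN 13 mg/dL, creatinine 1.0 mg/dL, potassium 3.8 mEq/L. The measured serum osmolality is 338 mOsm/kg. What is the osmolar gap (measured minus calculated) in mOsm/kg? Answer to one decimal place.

42.1 mOsm/kg

Calculated osmolality = 2·Na + glucose + BUN/2.8
= 2·142 + 7.3 + 13/2.8
= 284 + 7.30 + 4.64
= 295.94 mOsm/kg ≈ 295.9 mOsm/kg
Osmolar gap = measured − calculated = 338 − 295.9 = 42.1 mOsm/kg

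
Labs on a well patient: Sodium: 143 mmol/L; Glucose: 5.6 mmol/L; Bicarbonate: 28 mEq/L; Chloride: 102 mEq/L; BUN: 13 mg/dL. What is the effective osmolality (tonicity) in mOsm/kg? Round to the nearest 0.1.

Effective osmolality excludes urea (freely permeant across cell membranes):
2·Na + glucose
= 2·143 + 5.6
= 286 + 5.6
= 291.6 mOsm/kg

291.6 mOsm/kg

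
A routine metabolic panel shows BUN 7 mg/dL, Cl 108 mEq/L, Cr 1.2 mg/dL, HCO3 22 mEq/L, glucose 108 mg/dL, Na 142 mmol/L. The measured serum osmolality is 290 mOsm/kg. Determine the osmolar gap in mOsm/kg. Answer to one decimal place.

Calculated osmolality = 2·Na + glucose/18 + BUN/2.8
= 2·142 + 108/18 + 7/2.8
= 284 + 6 + 2.50
= 292.5 mOsm/kg ≈ 292.5 mOsm/kg
Osmolar gap = measured − calculated = 290 − 292.5 = -2.5 mOsm/kg

-2.5 mOsm/kg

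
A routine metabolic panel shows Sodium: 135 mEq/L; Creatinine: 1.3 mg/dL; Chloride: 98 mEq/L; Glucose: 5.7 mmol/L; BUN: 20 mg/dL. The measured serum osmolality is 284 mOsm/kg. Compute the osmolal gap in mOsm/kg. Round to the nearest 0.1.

Calculated osmolality = 2·Na + glucose + BUN/2.8
= 2·135 + 5.7 + 20/2.8
= 270 + 5.70 + 7.14
= 282.84 mOsm/kg ≈ 282.8 mOsm/kg
Osmolar gap = measured − calculated = 284 − 282.8 = 1.2 mOsm/kg

1.2 mOsm/kg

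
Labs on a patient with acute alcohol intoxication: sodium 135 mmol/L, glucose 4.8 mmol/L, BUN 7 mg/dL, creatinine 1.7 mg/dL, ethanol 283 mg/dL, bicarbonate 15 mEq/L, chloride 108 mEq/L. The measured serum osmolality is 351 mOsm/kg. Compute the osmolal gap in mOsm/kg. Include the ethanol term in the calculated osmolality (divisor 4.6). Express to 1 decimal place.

Calculated osmolality = 2·Na + glucose + BUN/2.8 + ethanol/4.6
= 2·135 + 4.8 + 7/2.8 + 283/4.6
= 270 + 4.80 + 2.50 + 61.52
= 338.82 mOsm/kg ≈ 338.8 mOsm/kg
Osmolar gap = measured − calculated = 351 − 338.8 = 12.2 mOsm/kg

12.2 mOsm/kg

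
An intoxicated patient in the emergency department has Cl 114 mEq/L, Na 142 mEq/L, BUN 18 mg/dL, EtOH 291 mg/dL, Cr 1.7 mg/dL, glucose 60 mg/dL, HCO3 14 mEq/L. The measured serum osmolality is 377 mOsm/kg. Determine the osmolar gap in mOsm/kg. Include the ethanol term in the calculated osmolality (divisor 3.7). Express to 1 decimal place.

Calculated osmolality = 2·Na + glucose/18 + BUN/2.8 + ethanol/3.7
= 2·142 + 60/18 + 18/2.8 + 291/3.7
= 284 + 3.33 + 6.43 + 78.65
= 372.41 mOsm/kg ≈ 372.4 mOsm/kg
Osmolar gap = measured − calculated = 377 − 372.4 = 4.6 mOsm/kg

4.6 mOsm/kg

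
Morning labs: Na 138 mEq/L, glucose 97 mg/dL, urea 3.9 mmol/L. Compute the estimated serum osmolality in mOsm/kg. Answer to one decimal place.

285.3 mOsm/kg

Calculated osmolality = 2·Na + glucose/18 + urea
= 2·138 + 97/18 + 3.9
= 276 + 5.39 + 3.90
= 285.29 mOsm/kg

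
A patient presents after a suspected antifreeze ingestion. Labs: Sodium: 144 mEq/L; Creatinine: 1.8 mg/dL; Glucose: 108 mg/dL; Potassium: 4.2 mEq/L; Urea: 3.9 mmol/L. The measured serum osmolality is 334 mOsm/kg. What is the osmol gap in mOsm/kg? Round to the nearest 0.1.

Calculated osmolality = 2·Na + glucose/18 + urea
= 2·144 + 108/18 + 3.9
= 288 + 6 + 3.90
= 297.9 mOsm/kg ≈ 297.9 mOsm/kg
Osmolar gap = measured − calculated = 334 − 297.9 = 36.1 mOsm/kg

36.1 mOsm/kg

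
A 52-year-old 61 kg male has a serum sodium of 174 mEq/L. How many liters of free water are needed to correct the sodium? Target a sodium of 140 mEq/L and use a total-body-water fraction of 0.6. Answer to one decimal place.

8.9 L

TBW = 0.6 · 61 = 36.6 L
Free water deficit = TBW · (Na/140 − 1)
= 36.6 · (174/140 − 1)
= 36.6 · 0.2429
= 8.89 L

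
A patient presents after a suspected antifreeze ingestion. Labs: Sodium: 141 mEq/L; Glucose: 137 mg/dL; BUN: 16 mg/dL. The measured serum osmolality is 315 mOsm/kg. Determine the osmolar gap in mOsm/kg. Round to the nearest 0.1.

Calculated osmolality = 2·Na + glucose/18 + BUN/2.8
= 2·141 + 137/18 + 16/2.8
= 282 + 7.61 + 5.71
= 295.32 mOsm/kg ≈ 295.3 mOsm/kg
Osmolar gap = measured − calculated = 315 − 295.3 = 19.7 mOsm/kg

19.7 mOsm/kg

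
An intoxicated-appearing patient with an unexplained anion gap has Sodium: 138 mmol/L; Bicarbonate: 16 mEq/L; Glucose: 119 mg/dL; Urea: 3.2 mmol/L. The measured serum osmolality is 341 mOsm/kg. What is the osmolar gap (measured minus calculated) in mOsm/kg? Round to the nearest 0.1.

Calculated osmolality = 2·Na + glucose/18 + urea
= 2·138 + 119/18 + 3.2
= 276 + 6.61 + 3.20
= 285.81 mOsm/kg ≈ 285.8 mOsm/kg
Osmolar gap = measured − calculated = 341 − 285.8 = 55.2 mOsm/kg

55.2 mOsm/kg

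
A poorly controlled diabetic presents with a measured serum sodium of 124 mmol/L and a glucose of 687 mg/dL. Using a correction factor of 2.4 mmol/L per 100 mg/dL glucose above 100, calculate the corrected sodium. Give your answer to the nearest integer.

Corrected Na = measured Na + 2.4 · (glucose − 100)/100
= 124 + 2.4 · (687 − 100)/100
= 124 + 14.1
= 138.1 mmol/L

138 mmol/L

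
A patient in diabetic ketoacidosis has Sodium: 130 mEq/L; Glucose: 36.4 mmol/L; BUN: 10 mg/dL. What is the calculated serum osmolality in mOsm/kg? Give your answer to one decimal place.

300.0 mOsm/kg

Calculated osmolality = 2·Na + glucose + BUN/2.8
= 2·130 + 36.4 + 10/2.8
= 260 + 36.40 + 3.57
= 299.97 mOsm/kg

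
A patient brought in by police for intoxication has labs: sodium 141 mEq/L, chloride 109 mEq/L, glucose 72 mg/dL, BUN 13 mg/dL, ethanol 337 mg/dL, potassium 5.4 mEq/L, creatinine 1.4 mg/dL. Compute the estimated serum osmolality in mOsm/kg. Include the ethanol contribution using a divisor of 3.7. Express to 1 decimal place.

381.7 mOsm/kg

Calculated osmolality = 2·Na + glucose/18 + BUN/2.8 + ethanol/3.7
= 2·141 + 72/18 + 13/2.8 + 337/3.7
= 282 + 4 + 4.64 + 91.08
= 381.72 mOsm/kg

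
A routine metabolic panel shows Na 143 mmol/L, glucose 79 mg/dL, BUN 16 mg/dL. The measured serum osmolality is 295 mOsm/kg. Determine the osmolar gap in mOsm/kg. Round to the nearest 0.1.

-1.1 mOsm/kg

Calculated osmolality = 2·Na + glucose/18 + BUN/2.8
= 2·143 + 79/18 + 16/2.8
= 286 + 4.39 + 5.71
= 296.1 mOsm/kg ≈ 296.1 mOsm/kg
Osmolar gap = measured − calculated = 295 − 296.1 = -1.1 mOsm/kg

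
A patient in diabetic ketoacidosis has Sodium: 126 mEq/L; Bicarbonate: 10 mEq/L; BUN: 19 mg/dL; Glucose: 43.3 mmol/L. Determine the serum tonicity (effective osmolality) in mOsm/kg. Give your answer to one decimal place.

Effective osmolality excludes urea (freely permeant across cell membranes):
2·Na + glucose
= 2·126 + 43.3
= 252 + 43.3
= 295.3 mOsm/kg

295.3 mOsm/kg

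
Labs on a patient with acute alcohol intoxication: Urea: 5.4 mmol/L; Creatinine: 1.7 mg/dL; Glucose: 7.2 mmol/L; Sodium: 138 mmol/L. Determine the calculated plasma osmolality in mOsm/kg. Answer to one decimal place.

Calculated osmolality = 2·Na + glucose + urea
= 2·138 + 7.2 + 5.4
= 276 + 7.20 + 5.40
= 288.6 mOsm/kg

288.6 mOsm/kg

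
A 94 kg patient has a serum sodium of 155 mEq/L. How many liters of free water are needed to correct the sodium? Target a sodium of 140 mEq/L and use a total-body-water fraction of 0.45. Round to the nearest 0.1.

TBW = 0.45 · 94 = 42.3 L
Free water deficit = TBW · (Na/140 − 1)
= 42.3 · (155/140 − 1)
= 42.3 · 0.1071
= 4.53 L

4.5 L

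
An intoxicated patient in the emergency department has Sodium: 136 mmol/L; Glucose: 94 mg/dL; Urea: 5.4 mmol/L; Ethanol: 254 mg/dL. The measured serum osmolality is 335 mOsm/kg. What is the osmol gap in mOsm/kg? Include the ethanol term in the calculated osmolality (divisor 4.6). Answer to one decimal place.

-2.8 mOsm/kg

Calculated osmolality = 2·Na + glucose/18 + urea + ethanol/4.6
= 2·136 + 94/18 + 5.4 + 254/4.6
= 272 + 5.22 + 5.40 + 55.22
= 337.84 mOsm/kg ≈ 337.8 mOsm/kg
Osmolar gap = measured − calculated = 335 − 337.8 = -2.8 mOsm/kg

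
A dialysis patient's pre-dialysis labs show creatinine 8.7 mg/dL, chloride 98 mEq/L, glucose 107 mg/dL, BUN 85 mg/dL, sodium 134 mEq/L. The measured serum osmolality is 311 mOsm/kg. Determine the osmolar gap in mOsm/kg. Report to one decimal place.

Calculated osmolality = 2·Na + glucose/18 + BUN/2.8
= 2·134 + 107/18 + 85/2.8
= 268 + 5.94 + 30.36
= 304.3 mOsm/kg ≈ 304.3 mOsm/kg
Osmolar gap = measured − calculated = 311 − 304.3 = 6.7 mOsm/kg

6.7 mOsm/kg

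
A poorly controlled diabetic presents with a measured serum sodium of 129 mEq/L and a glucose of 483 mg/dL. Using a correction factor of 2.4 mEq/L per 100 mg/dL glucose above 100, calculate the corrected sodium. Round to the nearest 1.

Corrected Na = measured Na + 2.4 · (glucose − 100)/100
= 129 + 2.4 · (483 − 100)/100
= 129 + 9.2
= 138.2 mEq/L

138 mEq/L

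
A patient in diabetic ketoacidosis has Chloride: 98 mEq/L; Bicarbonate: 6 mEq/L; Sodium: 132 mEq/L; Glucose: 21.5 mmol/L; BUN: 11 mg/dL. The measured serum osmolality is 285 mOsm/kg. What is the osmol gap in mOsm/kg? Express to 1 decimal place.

-4.4 mOsm/kg

Calculated osmolality = 2·Na + glucose + BUN/2.8
= 2·132 + 21.5 + 11/2.8
= 264 + 21.50 + 3.93
= 289.43 mOsm/kg ≈ 289.4 mOsm/kg
Osmolar gap = measured − calculated = 285 − 289.4 = -4.4 mOsm/kg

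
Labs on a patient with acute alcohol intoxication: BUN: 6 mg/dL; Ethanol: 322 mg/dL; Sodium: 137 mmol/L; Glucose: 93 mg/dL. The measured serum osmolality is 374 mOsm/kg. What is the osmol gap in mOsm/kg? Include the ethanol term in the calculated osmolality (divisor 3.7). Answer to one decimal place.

Calculated osmolality = 2·Na + glucose/18 + BUN/2.8 + ethanol/3.7
= 2·137 + 93/18 + 6/2.8 + 322/3.7
= 274 + 5.17 + 2.14 + 87.03
= 368.34 mOsm/kg ≈ 368.3 mOsm/kg
Osmolar gap = measured − calculated = 374 − 368.3 = 5.7 mOsm/kg

5.7 mOsm/kg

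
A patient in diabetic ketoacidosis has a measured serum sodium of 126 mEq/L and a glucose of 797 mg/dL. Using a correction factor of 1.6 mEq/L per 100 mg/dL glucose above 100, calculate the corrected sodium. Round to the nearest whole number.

137 mEq/L

Corrected Na = measured Na + 1.6 · (glucose − 100)/100
= 126 + 1.6 · (797 − 100)/100
= 126 + 11.2
= 137.2 mEq/L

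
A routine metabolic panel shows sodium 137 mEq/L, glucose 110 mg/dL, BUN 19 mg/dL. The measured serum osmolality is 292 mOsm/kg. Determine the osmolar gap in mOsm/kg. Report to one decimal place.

5.1 mOsm/kg

Calculated osmolality = 2·Na + glucose/18 + BUN/2.8
= 2·137 + 110/18 + 19/2.8
= 274 + 6.11 + 6.79
= 286.9 mOsm/kg ≈ 286.9 mOsm/kg
Osmolar gap = measured − calculated = 292 − 286.9 = 5.1 mOsm/kg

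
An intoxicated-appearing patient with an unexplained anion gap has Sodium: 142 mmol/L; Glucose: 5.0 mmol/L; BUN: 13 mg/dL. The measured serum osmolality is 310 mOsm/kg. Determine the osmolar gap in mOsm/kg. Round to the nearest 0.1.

Calculated osmolality = 2·Na + glucose + BUN/2.8
= 2·142 + 5 + 13/2.8
= 284 + 5 + 4.64
= 293.64 mOsm/kg ≈ 293.6 mOsm/kg
Osmolar gap = measured − calculated = 310 − 293.6 = 16.4 mOsm/kg

16.4 mOsm/kg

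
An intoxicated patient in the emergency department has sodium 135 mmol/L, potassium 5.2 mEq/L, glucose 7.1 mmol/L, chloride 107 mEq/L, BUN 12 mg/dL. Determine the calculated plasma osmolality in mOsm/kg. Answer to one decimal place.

Calculated osmolality = 2·Na + glucose + BUN/2.8
= 2·135 + 7.1 + 12/2.8
= 270 + 7.10 + 4.29
= 281.39 mOsm/kg

281.4 mOsm/kg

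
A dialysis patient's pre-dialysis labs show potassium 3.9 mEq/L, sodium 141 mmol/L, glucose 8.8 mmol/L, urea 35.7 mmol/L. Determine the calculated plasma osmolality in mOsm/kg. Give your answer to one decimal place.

Calculated osmolality = 2·Na + glucose + urea
= 2·141 + 8.8 + 35.7
= 282 + 8.80 + 35.70
= 326.5 mOsm/kg

326.5 mOsm/kg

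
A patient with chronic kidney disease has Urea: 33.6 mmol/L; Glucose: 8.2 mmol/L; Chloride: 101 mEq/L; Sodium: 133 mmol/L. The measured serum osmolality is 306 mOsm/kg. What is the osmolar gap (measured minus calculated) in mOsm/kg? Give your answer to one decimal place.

Calculated osmolality = 2·Na + glucose + urea
= 2·133 + 8.2 + 33.6
= 266 + 8.20 + 33.60
= 307.8 mOsm/kg ≈ 307.8 mOsm/kg
Osmolar gap = measured − calculated = 306 − 307.8 = -1.8 mOsm/kg

-1.8 mOsm/kg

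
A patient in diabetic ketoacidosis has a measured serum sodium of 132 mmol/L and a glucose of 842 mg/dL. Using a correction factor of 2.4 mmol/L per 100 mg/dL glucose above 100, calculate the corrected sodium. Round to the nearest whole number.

Corrected Na = measured Na + 2.4 · (glucose − 100)/100
= 132 + 2.4 · (842 − 100)/100
= 132 + 17.8
= 149.8 mmol/L

150 mmol/L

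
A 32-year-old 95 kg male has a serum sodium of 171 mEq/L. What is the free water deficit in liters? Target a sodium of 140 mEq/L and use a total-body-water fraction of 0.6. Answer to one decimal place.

12.6 L

TBW = 0.6 · 95 = 57 L
Free water deficit = TBW · (Na/140 − 1)
= 57 · (171/140 − 1)
= 57 · 0.2214
= 12.62 L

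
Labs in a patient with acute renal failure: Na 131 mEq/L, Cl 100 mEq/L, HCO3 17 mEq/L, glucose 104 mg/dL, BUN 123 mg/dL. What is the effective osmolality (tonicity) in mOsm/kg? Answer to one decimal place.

Effective osmolality excludes urea (freely permeant across cell membranes):
2·Na + glucose/18
= 2·131 + 104/18
= 262 + 5.78
= 267.78 mOsm/kg

267.8 mOsm/kg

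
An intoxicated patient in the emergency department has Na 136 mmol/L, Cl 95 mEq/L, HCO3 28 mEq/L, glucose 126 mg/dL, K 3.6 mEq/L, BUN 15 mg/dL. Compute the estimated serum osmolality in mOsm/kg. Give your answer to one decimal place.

284.4 mOsm/kg

Calculated osmolality = 2·Na + glucose/18 + BUN/2.8
= 2·136 + 126/18 + 15/2.8
= 272 + 7 + 5.36
= 284.36 mOsm/kg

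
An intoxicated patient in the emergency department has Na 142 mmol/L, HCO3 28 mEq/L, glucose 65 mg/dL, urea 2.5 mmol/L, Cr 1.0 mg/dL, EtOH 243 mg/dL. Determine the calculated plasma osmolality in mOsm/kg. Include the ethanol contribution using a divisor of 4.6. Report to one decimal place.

342.9 mOsm/kg

Calculated osmolality = 2·Na + glucose/18 + urea + ethanol/4.6
= 2·142 + 65/18 + 2.5 + 243/4.6
= 284 + 3.61 + 2.50 + 52.83
= 342.94 mOsm/kg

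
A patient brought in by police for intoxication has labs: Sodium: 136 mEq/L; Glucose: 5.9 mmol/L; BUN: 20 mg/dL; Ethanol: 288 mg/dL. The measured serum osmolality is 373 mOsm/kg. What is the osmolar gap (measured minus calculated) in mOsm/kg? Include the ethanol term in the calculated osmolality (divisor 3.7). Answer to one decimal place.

10.1 mOsm/kg

Calculated osmolality = 2·Na + glucose + BUN/2.8 + ethanol/3.7
= 2·136 + 5.9 + 20/2.8 + 288/3.7
= 272 + 5.90 + 7.14 + 77.84
= 362.88 mOsm/kg ≈ 362.9 mOsm/kg
Osmolar gap = measured − calculated = 373 − 362.9 = 10.1 mOsm/kg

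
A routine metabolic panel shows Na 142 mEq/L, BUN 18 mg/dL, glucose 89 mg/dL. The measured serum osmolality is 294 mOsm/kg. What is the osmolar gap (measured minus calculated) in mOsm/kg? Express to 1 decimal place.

-1.4 mOsm/kg

Calculated osmolality = 2·Na + glucose/18 + BUN/2.8
= 2·142 + 89/18 + 18/2.8
= 284 + 4.94 + 6.43
= 295.37 mOsm/kg ≈ 295.4 mOsm/kg
Osmolar gap = measured − calculated = 294 − 295.4 = -1.4 mOsm/kg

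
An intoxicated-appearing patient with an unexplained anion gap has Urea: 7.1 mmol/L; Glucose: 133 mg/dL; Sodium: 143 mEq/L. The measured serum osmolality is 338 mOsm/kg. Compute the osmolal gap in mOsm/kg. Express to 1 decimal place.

37.5 mOsm/kg

Calculated osmolality = 2·Na + glucose/18 + urea
= 2·143 + 133/18 + 7.1
= 286 + 7.39 + 7.10
= 300.49 mOsm/kg ≈ 300.5 mOsm/kg
Osmolar gap = measured − calculated = 338 − 300.5 = 37.5 mOsm/kg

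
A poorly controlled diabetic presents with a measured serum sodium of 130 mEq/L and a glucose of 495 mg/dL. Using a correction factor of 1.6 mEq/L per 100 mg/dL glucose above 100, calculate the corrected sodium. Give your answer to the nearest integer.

136 mEq/L

Corrected Na = measured Na + 1.6 · (glucose − 100)/100
= 130 + 1.6 · (495 − 100)/100
= 130 + 6.3
= 136.3 mEq/L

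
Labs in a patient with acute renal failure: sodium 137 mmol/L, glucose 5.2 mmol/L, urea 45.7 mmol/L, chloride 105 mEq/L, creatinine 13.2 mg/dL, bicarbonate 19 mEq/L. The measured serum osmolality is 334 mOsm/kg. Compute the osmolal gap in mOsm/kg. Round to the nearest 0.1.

9.1 mOsm/kg

Calculated osmolality = 2·Na + glucose + urea
= 2·137 + 5.2 + 45.7
= 274 + 5.20 + 45.70
= 324.9 mOsm/kg ≈ 324.9 mOsm/kg
Osmolar gap = measured − calculated = 334 − 324.9 = 9.1 mOsm/kg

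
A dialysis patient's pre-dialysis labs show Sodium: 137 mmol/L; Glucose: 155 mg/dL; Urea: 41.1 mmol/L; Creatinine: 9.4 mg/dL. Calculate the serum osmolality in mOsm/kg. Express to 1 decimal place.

Calculated osmolality = 2·Na + glucose/18 + urea
= 2·137 + 155/18 + 41.1
= 274 + 8.61 + 41.10
= 323.71 mOsm/kg

323.7 mOsm/kg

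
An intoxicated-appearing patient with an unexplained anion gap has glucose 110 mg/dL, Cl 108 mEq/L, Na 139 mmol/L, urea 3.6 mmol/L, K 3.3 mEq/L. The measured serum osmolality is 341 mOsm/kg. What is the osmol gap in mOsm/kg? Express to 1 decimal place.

Calculated osmolality = 2·Na + glucose/18 + urea
= 2·139 + 110/18 + 3.6
= 278 + 6.11 + 3.60
= 287.71 mOsm/kg ≈ 287.7 mOsm/kg
Osmolar gap = measured − calculated = 341 − 287.7 = 53.3 mOsm/kg

53.3 mOsm/kg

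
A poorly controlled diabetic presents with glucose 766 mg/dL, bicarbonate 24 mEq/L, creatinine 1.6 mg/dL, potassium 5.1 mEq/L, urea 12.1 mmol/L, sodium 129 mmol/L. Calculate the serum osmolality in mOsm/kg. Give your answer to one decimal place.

312.7 mOsm/kg

Calculated osmolality = 2·Na + glucose/18 + urea
= 2·129 + 766/18 + 12.1
= 258 + 42.56 + 12.10
= 312.66 mOsm/kg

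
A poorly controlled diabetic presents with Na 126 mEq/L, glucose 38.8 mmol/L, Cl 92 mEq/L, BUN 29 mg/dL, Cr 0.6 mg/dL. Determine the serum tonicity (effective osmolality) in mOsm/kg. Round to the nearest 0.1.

Effective osmolality excludes urea (freely permeant across cell membranes):
2·Na + glucose
= 2·126 + 38.8
= 252 + 38.8
= 290.8 mOsm/kg

290.8 mOsm/kg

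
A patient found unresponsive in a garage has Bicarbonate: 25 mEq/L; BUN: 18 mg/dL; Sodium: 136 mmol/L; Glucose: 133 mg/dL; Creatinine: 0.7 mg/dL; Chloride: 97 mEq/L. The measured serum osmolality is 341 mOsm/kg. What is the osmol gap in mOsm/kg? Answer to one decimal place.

Calculated osmolality = 2·Na + glucose/18 + BUN/2.8
= 2·136 + 133/18 + 18/2.8
= 272 + 7.39 + 6.43
= 285.82 mOsm/kg ≈ 285.8 mOsm/kg
Osmolar gap = measured − calculated = 341 − 285.8 = 55.2 mOsm/kg

55.2 mOsm/kg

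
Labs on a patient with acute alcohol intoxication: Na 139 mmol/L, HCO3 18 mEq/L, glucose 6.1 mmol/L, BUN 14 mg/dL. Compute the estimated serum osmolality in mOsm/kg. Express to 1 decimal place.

Calculated osmolality = 2·Na + glucose + BUN/2.8
= 2·139 + 6.1 + 14/2.8
= 278 + 6.10 + 5
= 289.1 mOsm/kg

289.1 mOsm/kg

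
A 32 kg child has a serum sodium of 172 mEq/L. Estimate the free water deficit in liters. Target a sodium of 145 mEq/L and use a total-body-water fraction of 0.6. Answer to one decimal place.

TBW = 0.6 · 32 = 19.2 L
Free water deficit = TBW · (Na/145 − 1)
= 19.2 · (172/145 − 1)
= 19.2 · 0.1862
= 3.58 L

3.6 L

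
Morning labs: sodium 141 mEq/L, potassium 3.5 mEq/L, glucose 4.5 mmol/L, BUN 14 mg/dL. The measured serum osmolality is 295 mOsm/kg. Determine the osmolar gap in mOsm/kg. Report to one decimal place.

3.5 mOsm/kg

Calculated osmolality = 2·Na + glucose + BUN/2.8
= 2·141 + 4.5 + 14/2.8
= 282 + 4.50 + 5
= 291.5 mOsm/kg ≈ 291.5 mOsm/kg
Osmolar gap = measured − calculated = 295 − 291.5 = 3.5 mOsm/kg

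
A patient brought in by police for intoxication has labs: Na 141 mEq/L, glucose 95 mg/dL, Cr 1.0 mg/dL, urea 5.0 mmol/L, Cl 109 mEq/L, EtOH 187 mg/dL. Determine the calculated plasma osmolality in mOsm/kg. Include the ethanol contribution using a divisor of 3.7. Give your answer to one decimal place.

Calculated osmolality = 2·Na + glucose/18 + urea + ethanol/3.7
= 2·141 + 95/18 + 5 + 187/3.7
= 282 + 5.28 + 5 + 50.54
= 342.82 mOsm/kg

342.8 mOsm/kg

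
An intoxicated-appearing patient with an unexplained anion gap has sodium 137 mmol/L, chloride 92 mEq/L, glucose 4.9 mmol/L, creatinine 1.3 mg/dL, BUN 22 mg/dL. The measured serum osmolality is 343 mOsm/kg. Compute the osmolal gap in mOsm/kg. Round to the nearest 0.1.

56.2 mOsm/kg

Calculated osmolality = 2·Na + glucose + BUN/2.8
= 2·137 + 4.9 + 22/2.8
= 274 + 4.90 + 7.86
= 286.76 mOsm/kg ≈ 286.8 mOsm/kg
Osmolar gap = measured − calculated = 343 − 286.8 = 56.2 mOsm/kg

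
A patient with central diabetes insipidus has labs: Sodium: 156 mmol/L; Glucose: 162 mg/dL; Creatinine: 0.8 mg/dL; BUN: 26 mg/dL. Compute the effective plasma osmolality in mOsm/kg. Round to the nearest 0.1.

Effective osmolality excludes urea (freely permeant across cell membranes):
2·Na + glucose/18
= 2·156 + 162/18
= 312 + 9
= 321 mOsm/kg

321.0 mOsm/kg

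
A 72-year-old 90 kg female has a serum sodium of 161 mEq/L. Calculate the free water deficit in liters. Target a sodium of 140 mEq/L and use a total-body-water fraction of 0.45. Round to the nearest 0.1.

6.1 L

TBW = 0.45 · 90 = 40.5 L
Free water deficit = TBW · (Na/140 − 1)
= 40.5 · (161/140 − 1)
= 40.5 · 0.15
= 6.08 L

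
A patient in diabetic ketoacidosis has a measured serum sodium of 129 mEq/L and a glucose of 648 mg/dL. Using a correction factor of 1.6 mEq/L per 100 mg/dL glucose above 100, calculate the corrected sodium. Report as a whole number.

138 mEq/L

Corrected Na = measured Na + 1.6 · (glucose − 100)/100
= 129 + 1.6 · (648 − 100)/100
= 129 + 8.8
= 137.8 mEq/L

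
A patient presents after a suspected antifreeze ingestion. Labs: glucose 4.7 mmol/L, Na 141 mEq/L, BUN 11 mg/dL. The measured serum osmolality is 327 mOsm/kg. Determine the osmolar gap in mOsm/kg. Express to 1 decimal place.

Calculated osmolality = 2·Na + glucose + BUN/2.8
= 2·141 + 4.7 + 11/2.8
= 282 + 4.70 + 3.93
= 290.63 mOsm/kg ≈ 290.6 mOsm/kg
Osmolar gap = measured − calculated = 327 − 290.6 = 36.4 mOsm/kg

36.4 mOsm/kg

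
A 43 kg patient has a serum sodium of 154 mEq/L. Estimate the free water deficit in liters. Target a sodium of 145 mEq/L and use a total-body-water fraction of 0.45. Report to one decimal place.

TBW = 0.45 · 43 = 19.35 L
Free water deficit = TBW · (Na/145 − 1)
= 19.35 · (154/145 − 1)
= 19.35 · 0.0621
= 1.2 L

1.2 L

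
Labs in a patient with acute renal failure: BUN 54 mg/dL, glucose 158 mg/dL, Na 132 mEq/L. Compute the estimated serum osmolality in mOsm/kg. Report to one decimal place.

292.1 mOsm/kg

Calculated osmolality = 2·Na + glucose/18 + BUN/2.8
= 2·132 + 158/18 + 54/2.8
= 264 + 8.78 + 19.29
= 292.07 mOsm/kg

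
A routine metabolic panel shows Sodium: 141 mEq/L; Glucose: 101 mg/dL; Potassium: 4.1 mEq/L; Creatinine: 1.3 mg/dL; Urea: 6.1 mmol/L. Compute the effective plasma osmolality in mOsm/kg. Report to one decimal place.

287.6 mOsm/kg

Effective osmolality excludes urea (freely permeant across cell membranes):
2·Na + glucose/18
= 2·141 + 101/18
= 282 + 5.61
= 287.61 mOsm/kg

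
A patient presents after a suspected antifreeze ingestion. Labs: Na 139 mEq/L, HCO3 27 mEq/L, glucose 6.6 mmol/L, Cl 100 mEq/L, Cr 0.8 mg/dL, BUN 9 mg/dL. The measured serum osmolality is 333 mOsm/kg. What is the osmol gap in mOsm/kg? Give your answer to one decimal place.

45.2 mOsm/kg

Calculated osmolality = 2·Na + glucose + BUN/2.8
= 2·139 + 6.6 + 9/2.8
= 278 + 6.60 + 3.21
= 287.81 mOsm/kg ≈ 287.8 mOsm/kg
Osmolar gap = measured − calculated = 333 − 287.8 = 45.2 mOsm/kg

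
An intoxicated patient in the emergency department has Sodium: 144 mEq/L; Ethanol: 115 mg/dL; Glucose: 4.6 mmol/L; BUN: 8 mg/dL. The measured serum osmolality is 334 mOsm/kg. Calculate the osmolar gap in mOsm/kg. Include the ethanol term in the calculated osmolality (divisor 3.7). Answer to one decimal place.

7.5 mOsm/kg

Calculated osmolality = 2·Na + glucose + BUN/2.8 + ethanol/3.7
= 2·144 + 4.6 + 8/2.8 + 115/3.7
= 288 + 4.60 + 2.86 + 31.08
= 326.54 mOsm/kg ≈ 326.5 mOsm/kg
Osmolar gap = measured − calculated = 334 − 326.5 = 7.5 mOsm/kg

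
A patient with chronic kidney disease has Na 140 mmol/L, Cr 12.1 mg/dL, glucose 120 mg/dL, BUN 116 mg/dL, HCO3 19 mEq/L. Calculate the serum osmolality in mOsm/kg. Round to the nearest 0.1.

Calculated osmolality = 2·Na + glucose/18 + BUN/2.8
= 2·140 + 120/18 + 116/2.8
= 280 + 6.67 + 41.43
= 328.1 mOsm/kg

328.1 mOsm/kg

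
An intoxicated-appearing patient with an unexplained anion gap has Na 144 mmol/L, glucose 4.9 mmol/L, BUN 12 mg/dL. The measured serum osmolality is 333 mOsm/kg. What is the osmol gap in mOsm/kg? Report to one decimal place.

35.8 mOsm/kg

Calculated osmolality = 2·Na + glucose + BUN/2.8
= 2·144 + 4.9 + 12/2.8
= 288 + 4.90 + 4.29
= 297.19 mOsm/kg ≈ 297.2 mOsm/kg
Osmolar gap = measured − calculated = 333 − 297.2 = 35.8 mOsm/kg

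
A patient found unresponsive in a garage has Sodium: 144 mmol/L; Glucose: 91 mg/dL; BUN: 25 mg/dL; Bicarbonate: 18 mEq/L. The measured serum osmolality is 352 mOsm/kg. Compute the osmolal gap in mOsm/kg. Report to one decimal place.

50.0 mOsm/kg

Calculated osmolality = 2·Na + glucose/18 + BUN/2.8
= 2·144 + 91/18 + 25/2.8
= 288 + 5.06 + 8.93
= 301.99 mOsm/kg ≈ 302.0 mOsm/kg
Osmolar gap = measured − calculated = 352 − 302.0 = 50.0 mOsm/kg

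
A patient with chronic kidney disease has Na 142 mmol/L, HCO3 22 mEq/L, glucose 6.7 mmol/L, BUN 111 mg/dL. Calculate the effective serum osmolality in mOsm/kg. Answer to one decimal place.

290.7 mOsm/kg

Effective osmolality excludes urea (freely permeant across cell membranes):
2·Na + glucose
= 2·142 + 6.7
= 284 + 6.7
= 290.7 mOsm/kg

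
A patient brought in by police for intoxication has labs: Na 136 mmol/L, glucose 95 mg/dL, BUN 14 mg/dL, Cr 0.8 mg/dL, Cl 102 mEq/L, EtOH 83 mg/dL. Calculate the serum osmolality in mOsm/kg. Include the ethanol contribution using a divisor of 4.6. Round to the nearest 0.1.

300.3 mOsm/kg

Calculated osmolality = 2·Na + glucose/18 + BUN/2.8 + ethanol/4.6
= 2·136 + 95/18 + 14/2.8 + 83/4.6
= 272 + 5.28 + 5 + 18.04
= 300.32 mOsm/kg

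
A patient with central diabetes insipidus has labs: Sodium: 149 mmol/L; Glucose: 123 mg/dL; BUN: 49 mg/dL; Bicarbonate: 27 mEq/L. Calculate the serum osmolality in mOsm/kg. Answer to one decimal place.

322.3 mOsm/kg

Calculated osmolality = 2·Na + glucose/18 + BUN/2.8
= 2·149 + 123/18 + 49/2.8
= 298 + 6.83 + 17.50
= 322.33 mOsm/kg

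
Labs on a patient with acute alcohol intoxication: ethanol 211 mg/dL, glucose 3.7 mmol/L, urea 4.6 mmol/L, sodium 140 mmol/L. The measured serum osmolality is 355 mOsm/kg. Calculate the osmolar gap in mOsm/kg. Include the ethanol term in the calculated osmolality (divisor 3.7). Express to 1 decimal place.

Calculated osmolality = 2·Na + glucose + urea + ethanol/3.7
= 2·140 + 3.7 + 4.6 + 211/3.7
= 280 + 3.70 + 4.60 + 57.03
= 345.33 mOsm/kg ≈ 345.3 mOsm/kg
Osmolar gap = measured − calculated = 355 − 345.3 = 9.7 mOsm/kg

9.7 mOsm/kg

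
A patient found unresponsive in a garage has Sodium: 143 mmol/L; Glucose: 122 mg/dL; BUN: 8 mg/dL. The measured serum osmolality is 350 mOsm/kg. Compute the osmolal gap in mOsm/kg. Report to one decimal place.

54.4 mOsm/kg

Calculated osmolality = 2·Na + glucose/18 + BUN/2.8
= 2·143 + 122/18 + 8/2.8
= 286 + 6.78 + 2.86
= 295.64 mOsm/kg ≈ 295.6 mOsm/kg
Osmolar gap = measured − calculated = 350 − 295.6 = 54.4 mOsm/kg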